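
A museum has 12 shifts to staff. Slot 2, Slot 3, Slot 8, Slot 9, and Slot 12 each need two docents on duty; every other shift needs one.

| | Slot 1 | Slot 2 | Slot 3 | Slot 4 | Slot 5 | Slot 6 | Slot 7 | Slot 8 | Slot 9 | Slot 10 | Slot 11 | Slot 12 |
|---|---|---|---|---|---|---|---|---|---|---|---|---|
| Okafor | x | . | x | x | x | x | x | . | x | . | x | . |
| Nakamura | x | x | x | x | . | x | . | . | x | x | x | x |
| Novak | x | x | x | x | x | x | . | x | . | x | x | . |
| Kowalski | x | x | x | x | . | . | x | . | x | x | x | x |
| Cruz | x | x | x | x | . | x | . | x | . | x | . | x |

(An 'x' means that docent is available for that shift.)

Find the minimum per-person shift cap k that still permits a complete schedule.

4

With 5 docents and 17 worker-slots to fill, someone must work at least ⌈17/5⌉ = 4 shifts, so k ≥ 4.
k = 4 works: Slot 1→Novak, Slot 2→Novak+Kowalski, Slot 3→Kowalski+Cruz, Slot 4→Novak, Slot 5→Okafor, Slot 6→Okafor, Slot 7→Okafor, Slot 8→Novak+Cruz, Slot 9→Okafor+Nakamura, Slot 10→Nakamura, Slot 11→Nakamura, Slot 12→Nakamura+Kowalski.
Loads: Okafor 4, Nakamura 4, Novak 4, Kowalski 3, Cruz 2 — all ≤ 4.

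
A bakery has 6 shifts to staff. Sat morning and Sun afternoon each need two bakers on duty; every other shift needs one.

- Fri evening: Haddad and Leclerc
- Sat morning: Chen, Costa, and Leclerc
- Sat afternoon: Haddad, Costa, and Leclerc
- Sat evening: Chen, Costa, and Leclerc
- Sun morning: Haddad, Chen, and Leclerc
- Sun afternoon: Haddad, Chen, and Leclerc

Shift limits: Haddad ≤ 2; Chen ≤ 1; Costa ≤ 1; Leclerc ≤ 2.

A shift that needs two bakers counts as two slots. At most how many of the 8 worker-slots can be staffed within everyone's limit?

Total capacity across all bakers is 2+1+1+2 = 6, and 8 slots are needed, so at most 6 can be filled.
An assignment achieving 6: Fri evening→Haddad, Sat morning→Chen+Costa, Sat afternoon→Haddad, Sat evening→Leclerc, Sun morning→Leclerc.
Loads: Haddad 2/2, Chen 1/1, Costa 1/1, Leclerc 2/2.

6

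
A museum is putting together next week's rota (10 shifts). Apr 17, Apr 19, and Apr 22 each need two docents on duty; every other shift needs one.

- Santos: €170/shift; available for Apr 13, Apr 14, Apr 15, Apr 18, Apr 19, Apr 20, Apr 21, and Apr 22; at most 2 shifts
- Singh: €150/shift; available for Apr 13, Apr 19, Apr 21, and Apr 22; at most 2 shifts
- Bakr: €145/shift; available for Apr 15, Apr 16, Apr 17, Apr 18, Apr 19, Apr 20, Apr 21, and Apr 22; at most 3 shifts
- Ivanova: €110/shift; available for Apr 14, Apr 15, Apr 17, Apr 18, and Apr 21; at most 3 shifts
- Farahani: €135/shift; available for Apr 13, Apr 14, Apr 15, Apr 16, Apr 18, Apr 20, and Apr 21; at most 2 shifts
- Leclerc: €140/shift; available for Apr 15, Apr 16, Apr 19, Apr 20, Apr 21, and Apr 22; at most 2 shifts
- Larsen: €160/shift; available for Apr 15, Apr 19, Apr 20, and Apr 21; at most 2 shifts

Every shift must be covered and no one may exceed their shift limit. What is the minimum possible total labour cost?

Apr 17 can only be covered by Bakr and Ivanova, so that assignment is forced.
Picking the cheapest available docent for each shift independently would cost €1670, but that ignores the shift limits.
An optimal schedule: Apr 13→Farahani, Apr 14→Ivanova, Apr 15→Leclerc, Apr 16→Farahani, Apr 17→Ivanova+Bakr, Apr 18→Ivanova, Apr 19→Singh+Larsen, Apr 20→Leclerc, Apr 21→Bakr, Apr 22→Bakr+Singh.
Total: 135 + 110 + 140 + 135 + 110 + 145 + 110 + 150 + 160 + 140 + 145 + 145 + 150 = €1775.

€1775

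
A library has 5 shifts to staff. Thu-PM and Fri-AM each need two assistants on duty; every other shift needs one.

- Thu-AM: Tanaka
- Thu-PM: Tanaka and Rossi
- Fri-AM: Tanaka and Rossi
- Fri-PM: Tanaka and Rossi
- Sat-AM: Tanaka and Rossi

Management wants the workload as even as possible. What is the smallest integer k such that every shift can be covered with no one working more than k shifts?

4

With 2 assistants and 7 worker-slots to fill, someone must work at least ⌈7/2⌉ = 4 shifts, so k ≥ 4.
k = 4 works: Thu-AM→Tanaka, Thu-PM→Tanaka+Rossi, Fri-AM→Tanaka+Rossi, Fri-PM→Tanaka, Sat-AM→Rossi.
Loads: Tanaka 4, Rossi 3 — all ≤ 4.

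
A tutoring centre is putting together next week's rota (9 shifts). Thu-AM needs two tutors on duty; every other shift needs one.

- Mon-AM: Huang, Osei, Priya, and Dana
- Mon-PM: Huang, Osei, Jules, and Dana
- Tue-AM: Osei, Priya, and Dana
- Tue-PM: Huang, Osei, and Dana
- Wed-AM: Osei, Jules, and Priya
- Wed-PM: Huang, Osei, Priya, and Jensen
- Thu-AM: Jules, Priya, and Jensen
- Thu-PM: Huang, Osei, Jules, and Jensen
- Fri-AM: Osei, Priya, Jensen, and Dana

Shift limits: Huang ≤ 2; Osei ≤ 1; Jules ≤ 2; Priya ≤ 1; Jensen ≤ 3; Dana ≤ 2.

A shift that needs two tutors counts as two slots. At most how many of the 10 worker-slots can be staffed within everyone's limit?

10

Total capacity across all tutors is 2+1+2+1+3+2 = 11, and 10 slots are needed, so at most 10 can be filled.
An assignment achieving 10: Mon-AM→Huang, Mon-PM→Dana, Tue-AM→Osei, Tue-PM→Huang, Wed-AM→Jules, Wed-PM→Jensen, Thu-AM→Jules+Priya, Thu-PM→Jensen, Fri-AM→Jensen.
Loads: Huang 2/2, Osei 1/1, Jules 2/2, Priya 1/1, Jensen 3/3, Dana 1/2.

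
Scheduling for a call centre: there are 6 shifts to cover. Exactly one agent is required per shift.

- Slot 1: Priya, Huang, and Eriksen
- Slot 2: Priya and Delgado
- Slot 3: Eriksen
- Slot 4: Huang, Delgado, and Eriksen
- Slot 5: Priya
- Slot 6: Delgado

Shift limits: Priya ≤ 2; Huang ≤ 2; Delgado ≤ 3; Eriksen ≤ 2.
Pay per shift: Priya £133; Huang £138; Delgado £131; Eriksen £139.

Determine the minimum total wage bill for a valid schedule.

Slot 3 can only be covered by Eriksen, so that assignment is forced.
Slot 5 can only be covered by Priya, so that assignment is forced.
Slot 6 can only be covered by Delgado, so that assignment is forced.
Picking the cheapest available agent for each shift independently would cost £798, and that bound is achievable.
An optimal schedule: Slot 1→Priya, Slot 2→Delgado, Slot 3→Eriksen, Slot 4→Delgado, Slot 5→Priya, Slot 6→Delgado.
Total: 133 + 131 + 139 + 131 + 133 + 131 = £798.

£798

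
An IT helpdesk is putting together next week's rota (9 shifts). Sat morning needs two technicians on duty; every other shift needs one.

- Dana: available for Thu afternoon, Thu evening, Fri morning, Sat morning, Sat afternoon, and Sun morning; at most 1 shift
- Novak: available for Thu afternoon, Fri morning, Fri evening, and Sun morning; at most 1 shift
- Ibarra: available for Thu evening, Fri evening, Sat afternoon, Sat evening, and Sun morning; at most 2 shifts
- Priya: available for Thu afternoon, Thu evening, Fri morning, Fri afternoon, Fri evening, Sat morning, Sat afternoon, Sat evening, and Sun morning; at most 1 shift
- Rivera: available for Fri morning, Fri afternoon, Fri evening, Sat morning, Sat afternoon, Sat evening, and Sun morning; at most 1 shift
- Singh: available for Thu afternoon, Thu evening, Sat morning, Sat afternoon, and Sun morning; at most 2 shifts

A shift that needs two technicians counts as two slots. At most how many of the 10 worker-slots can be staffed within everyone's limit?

Total capacity across all technicians is 1+1+2+1+1+2 = 8, and 10 slots are needed, so at most 8 can be filled.
An assignment achieving 8: Thu afternoon→Dana, Thu evening→Ibarra, Fri morning→Novak, Fri afternoon→Priya, Fri evening→Rivera, Sat morning→Singh, Sat afternoon→Singh, Sat evening→Ibarra.
Loads: Dana 1/1, Novak 1/1, Ibarra 2/2, Priya 1/1, Rivera 1/1, Singh 2/2.

8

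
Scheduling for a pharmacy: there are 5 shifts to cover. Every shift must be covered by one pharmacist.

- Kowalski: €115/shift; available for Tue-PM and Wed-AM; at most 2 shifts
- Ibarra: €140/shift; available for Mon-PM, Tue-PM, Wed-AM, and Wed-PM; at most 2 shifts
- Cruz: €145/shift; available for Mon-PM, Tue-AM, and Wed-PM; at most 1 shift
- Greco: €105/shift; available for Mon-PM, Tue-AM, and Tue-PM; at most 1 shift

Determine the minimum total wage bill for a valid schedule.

€615

Picking the cheapest available pharmacist for each shift independently would cost €570, but that ignores the shift limits.
An optimal schedule: Mon-PM→Ibarra, Tue-AM→Greco, Tue-PM→Kowalski, Wed-AM→Kowalski, Wed-PM→Ibarra.
Total: 140 + 105 + 115 + 115 + 140 = €615.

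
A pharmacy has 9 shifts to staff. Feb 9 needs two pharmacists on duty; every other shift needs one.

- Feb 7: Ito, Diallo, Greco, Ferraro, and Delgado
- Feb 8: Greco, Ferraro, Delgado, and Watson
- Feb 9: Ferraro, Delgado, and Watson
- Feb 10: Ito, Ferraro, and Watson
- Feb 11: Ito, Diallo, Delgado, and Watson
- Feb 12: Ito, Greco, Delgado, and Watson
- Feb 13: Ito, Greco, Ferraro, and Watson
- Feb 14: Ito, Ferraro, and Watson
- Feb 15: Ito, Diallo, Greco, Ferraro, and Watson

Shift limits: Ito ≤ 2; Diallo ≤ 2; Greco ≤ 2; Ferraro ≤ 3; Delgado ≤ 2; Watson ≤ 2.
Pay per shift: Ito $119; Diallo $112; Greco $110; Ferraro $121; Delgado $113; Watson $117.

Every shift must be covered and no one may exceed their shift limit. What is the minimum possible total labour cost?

$1142

Picking the cheapest available pharmacist for each shift independently would cost $1126, but that ignores the shift limits.
An optimal schedule: Feb 7→Delgado, Feb 8→Greco, Feb 9→Delgado+Watson, Feb 10→Watson, Feb 11→Diallo, Feb 12→Greco, Feb 13→Ito, Feb 14→Ito, Feb 15→Diallo.
Total: 113 + 110 + 113 + 117 + 117 + 112 + 110 + 119 + 119 + 112 = $1142.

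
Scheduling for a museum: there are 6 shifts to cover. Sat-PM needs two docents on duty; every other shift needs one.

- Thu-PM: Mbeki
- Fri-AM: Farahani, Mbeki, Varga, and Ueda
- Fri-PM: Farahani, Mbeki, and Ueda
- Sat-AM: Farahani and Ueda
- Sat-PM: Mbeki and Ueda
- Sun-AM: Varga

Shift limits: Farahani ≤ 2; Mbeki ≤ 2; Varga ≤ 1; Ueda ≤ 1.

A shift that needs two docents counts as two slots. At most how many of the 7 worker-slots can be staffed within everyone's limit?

Total capacity across all docents is 2+2+1+1 = 6, and 7 slots are needed, so at most 6 can be filled.
An assignment achieving 6: Thu-PM→Mbeki, Fri-PM→Farahani, Sat-AM→Farahani, Sat-PM→Mbeki+Ueda, Sun-AM→Varga.
Loads: Farahani 2/2, Mbeki 2/2, Varga 1/1, Ueda 1/1.

6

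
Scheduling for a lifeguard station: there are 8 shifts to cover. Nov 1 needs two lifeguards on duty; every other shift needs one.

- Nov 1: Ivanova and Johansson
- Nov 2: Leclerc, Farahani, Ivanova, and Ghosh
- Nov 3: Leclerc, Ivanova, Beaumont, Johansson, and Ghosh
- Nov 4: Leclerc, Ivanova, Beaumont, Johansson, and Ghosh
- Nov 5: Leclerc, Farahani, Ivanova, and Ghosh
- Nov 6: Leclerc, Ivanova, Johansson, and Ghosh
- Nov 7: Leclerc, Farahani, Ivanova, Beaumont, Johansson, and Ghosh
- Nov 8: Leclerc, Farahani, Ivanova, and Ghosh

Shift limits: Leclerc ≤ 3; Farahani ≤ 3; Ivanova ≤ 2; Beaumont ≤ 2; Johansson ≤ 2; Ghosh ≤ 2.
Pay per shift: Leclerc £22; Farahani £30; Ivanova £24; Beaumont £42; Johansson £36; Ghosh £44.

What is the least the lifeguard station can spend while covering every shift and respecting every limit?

Nov 1 can only be covered by Ivanova and Johansson, so that assignment is forced.
Picking the cheapest available lifeguard for each shift independently would cost £214, but that ignores the shift limits.
An optimal schedule: Nov 1→Ivanova+Johansson, Nov 2→Leclerc, Nov 3→Leclerc, Nov 4→Ivanova, Nov 5→Farahani, Nov 6→Leclerc, Nov 7→Farahani, Nov 8→Farahani.
Total: 24 + 36 + 22 + 22 + 24 + 30 + 22 + 30 + 30 = £240.

£240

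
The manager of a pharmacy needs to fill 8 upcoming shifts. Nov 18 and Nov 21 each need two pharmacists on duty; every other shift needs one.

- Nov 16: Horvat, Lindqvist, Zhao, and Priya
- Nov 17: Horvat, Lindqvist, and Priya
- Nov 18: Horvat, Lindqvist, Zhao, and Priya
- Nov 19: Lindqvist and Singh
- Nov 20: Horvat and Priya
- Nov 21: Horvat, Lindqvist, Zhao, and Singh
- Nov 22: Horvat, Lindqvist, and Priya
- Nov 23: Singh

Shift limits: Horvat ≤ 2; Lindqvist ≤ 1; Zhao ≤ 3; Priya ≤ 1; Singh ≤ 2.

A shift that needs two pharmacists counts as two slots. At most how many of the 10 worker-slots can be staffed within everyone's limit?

9

Total capacity across all pharmacists is 2+1+3+1+2 = 9, and 10 slots are needed, so at most 9 can be filled.
An assignment achieving 9: Nov 16→Zhao, Nov 17→Horvat, Nov 18→Zhao, Nov 19→Lindqvist, Nov 20→Horvat, Nov 21→Zhao+Singh, Nov 22→Priya, Nov 23→Singh.
Loads: Horvat 2/2, Lindqvist 1/1, Zhao 3/3, Priya 1/1, Singh 2/2.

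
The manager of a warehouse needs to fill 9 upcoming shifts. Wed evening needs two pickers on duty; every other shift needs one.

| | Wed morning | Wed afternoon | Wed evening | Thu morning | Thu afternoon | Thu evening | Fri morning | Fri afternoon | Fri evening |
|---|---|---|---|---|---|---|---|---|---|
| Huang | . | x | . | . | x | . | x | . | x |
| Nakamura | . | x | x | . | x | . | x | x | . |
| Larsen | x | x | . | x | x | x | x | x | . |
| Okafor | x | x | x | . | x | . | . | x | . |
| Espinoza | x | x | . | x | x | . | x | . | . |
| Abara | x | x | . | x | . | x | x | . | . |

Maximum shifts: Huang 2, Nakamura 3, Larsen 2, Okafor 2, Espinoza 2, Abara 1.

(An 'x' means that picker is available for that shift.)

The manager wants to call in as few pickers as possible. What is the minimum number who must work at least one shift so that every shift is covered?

5

10 slots to fill and no one can take more than 3, so at least ⌈10/3⌉ = 4 pickers are needed.
Any 4 pickers together have capacity at most 3+2+2+2 = 9 < 10 slots, so 4 can never suffice.
Huang, Nakamura, Larsen, Okafor, and Espinoza alone can cover everything: Wed morning→Okafor, Wed afternoon→Nakamura, Wed evening→Nakamura+Okafor, Thu morning→Larsen, Thu afternoon→Espinoza, Thu evening→Larsen, Fri morning→Huang, Fri afternoon→Nakamura, Fri evening→Huang.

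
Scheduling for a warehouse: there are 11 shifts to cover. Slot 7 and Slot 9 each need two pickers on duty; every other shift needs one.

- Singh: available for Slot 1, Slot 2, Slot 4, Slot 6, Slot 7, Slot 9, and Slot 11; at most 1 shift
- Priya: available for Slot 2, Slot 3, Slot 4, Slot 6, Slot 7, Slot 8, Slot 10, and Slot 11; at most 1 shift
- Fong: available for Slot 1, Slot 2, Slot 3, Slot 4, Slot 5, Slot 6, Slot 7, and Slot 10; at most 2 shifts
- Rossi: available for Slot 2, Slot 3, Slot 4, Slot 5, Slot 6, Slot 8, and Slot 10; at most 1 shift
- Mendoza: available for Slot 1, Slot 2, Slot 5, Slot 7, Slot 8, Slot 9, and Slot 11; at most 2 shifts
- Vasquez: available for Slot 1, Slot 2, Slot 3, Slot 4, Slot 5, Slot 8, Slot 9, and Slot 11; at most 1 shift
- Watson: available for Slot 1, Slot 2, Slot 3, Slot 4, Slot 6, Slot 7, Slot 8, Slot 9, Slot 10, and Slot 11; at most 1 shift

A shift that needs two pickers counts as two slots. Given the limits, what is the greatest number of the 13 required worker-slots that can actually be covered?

9

Total capacity across all pickers is 1+1+2+1+2+1+1 = 9, and 13 slots are needed, so at most 9 can be filled.
An assignment achieving 9: Slot 1→Fong, Slot 3→Rossi, Slot 5→Fong, Slot 6→Watson, Slot 7→Mendoza, Slot 8→Vasquez, Slot 9→Singh+Mendoza, Slot 10→Priya.
Loads: Singh 1/1, Priya 1/1, Fong 2/2, Rossi 1/1, Mendoza 2/2, Vasquez 1/1, Watson 1/1.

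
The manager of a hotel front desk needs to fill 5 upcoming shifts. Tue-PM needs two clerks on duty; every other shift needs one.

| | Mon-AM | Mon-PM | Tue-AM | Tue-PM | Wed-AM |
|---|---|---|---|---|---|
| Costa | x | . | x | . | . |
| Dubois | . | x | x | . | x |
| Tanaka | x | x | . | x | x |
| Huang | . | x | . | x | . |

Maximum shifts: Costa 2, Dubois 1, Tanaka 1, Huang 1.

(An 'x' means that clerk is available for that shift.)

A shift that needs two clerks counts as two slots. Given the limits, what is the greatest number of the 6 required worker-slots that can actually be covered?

5

Total capacity across all clerks is 2+1+1+1 = 5, and 6 slots are needed, so at most 5 can be filled.
An assignment achieving 5: Mon-AM→Costa, Tue-AM→Costa, Tue-PM→Tanaka+Huang, Wed-AM→Dubois.
Loads: Costa 2/2, Dubois 1/1, Tanaka 1/1, Huang 1/1.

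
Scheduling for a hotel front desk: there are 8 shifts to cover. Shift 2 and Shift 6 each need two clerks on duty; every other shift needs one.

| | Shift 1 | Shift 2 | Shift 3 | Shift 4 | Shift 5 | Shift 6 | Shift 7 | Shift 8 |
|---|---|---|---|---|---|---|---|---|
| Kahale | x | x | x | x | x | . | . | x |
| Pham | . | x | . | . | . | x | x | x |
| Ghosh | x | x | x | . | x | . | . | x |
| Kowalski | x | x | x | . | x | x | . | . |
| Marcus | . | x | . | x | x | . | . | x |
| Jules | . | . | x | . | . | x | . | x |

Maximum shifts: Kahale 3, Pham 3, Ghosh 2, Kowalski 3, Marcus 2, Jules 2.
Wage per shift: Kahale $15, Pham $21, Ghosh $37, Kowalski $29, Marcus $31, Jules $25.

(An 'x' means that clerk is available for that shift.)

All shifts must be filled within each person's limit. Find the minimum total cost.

$216

Shift 7 can only be covered by Pham, so that assignment is forced.
Picking the cheapest available clerk for each shift independently would cost $178, but that ignores the shift limits.
An optimal schedule: Shift 1→Kahale, Shift 2→Pham+Kowalski, Shift 3→Kahale, Shift 4→Kahale, Shift 5→Kowalski, Shift 6→Pham+Jules, Shift 7→Pham, Shift 8→Jules.
Total: 15 + 21 + 29 + 15 + 15 + 29 + 21 + 25 + 21 + 25 = $216.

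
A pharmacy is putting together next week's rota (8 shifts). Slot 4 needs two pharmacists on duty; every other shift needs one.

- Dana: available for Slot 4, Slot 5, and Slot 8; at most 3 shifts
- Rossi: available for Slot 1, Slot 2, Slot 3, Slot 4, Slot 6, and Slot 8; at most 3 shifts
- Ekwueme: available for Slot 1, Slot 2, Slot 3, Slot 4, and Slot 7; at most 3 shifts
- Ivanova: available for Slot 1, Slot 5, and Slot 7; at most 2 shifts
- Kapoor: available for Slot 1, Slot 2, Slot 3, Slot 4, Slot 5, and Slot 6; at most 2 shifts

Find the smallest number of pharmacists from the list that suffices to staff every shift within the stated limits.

3

9 slots to fill and no one can take more than 3, so at least ⌈9/3⌉ = 3 pharmacists are needed.
Dana, Rossi, and Ekwueme alone can cover everything: Slot 1→Rossi, Slot 2→Rossi, Slot 3→Ekwueme, Slot 4→Dana+Ekwueme, Slot 5→Dana, Slot 6→Rossi, Slot 7→Ekwueme, Slot 8→Dana.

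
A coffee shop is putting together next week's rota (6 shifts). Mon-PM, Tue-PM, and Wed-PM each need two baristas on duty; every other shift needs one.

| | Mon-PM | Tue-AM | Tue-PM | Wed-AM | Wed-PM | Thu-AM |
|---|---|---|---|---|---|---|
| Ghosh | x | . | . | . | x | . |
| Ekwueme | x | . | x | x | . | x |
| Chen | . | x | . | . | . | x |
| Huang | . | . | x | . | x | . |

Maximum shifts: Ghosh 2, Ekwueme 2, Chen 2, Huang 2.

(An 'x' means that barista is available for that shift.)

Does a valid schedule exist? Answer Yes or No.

No

Shifts {Mon-PM, Tue-PM, Wed-AM} need 5 worker-slots in total, but the baristas available for any of those shifts (Ghosh, Ekwueme, and Huang) can supply at most 4 among them. So no valid schedule exists.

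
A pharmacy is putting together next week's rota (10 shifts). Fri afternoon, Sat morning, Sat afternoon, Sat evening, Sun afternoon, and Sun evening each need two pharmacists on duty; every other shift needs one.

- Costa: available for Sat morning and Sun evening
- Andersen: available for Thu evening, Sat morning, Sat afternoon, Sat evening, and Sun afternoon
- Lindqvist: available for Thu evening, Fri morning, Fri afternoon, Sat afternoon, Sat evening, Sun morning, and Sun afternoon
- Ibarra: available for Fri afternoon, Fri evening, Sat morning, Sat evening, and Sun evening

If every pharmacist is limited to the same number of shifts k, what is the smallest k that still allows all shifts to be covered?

5

With 4 pharmacists and 16 worker-slots to fill, someone must work at least ⌈16/4⌉ = 4 shifts, so k ≥ 4.
k = 4 fails: Shifts {Fri morning, Fri afternoon, Sat afternoon, Sun morning, Sun afternoon} need 8 worker-slots in total, but the pharmacists available for any of those shifts (Andersen, Lindqvist, and Ibarra) can supply at most 7 among them. So no valid schedule exists.
k = 5 works: Thu evening→Andersen, Fri morning→Lindqvist, Fri afternoon→Lindqvist+Ibarra, Fri evening→Ibarra, Sat morning→Costa+Andersen, Sat afternoon→Andersen+Lindqvist, Sat evening→Andersen+Ibarra, Sun morning→Lindqvist, Sun afternoon→Andersen+Lindqvist, Sun evening→Costa+Ibarra.
Loads: Costa 2, Andersen 5, Lindqvist 5, Ibarra 4 — all ≤ 5.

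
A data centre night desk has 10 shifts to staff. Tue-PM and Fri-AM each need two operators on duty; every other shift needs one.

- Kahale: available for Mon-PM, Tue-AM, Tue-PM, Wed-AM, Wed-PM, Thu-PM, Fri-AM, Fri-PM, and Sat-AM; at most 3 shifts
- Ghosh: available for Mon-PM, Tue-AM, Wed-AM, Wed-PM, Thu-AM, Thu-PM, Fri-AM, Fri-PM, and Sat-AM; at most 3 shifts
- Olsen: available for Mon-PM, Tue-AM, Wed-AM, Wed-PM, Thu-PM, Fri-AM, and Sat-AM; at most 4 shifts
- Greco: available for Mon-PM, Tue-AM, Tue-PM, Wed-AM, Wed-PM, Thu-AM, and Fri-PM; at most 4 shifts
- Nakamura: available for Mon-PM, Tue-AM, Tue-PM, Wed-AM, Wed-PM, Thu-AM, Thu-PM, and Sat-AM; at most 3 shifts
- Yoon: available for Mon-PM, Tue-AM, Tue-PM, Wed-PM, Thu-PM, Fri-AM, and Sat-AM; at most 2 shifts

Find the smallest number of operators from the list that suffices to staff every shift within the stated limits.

4

12 slots to fill and no one can take more than 4, so at least ⌈12/4⌉ = 3 operators are needed.
Any 3 operators together have capacity at most 4+4+3 = 11 < 12 slots, so 3 can never suffice.
Kahale, Ghosh, Olsen, and Greco alone can cover everything: Mon-PM→Olsen, Tue-AM→Olsen, Tue-PM→Kahale+Greco, Wed-AM→Olsen, Wed-PM→Greco, Thu-AM→Ghosh, Thu-PM→Kahale, Fri-AM→Kahale+Ghosh, Fri-PM→Ghosh, Sat-AM→Olsen.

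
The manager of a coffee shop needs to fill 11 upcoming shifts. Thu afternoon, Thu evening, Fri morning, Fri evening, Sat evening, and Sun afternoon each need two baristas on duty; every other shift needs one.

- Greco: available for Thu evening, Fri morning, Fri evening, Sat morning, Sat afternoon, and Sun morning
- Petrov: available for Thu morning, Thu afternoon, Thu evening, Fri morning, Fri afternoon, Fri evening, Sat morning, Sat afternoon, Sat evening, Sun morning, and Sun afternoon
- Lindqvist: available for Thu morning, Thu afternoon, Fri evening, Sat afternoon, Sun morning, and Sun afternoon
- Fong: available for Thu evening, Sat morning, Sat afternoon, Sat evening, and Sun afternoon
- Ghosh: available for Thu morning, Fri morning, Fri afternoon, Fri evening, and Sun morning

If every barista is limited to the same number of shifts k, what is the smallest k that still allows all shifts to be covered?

4

With 5 baristas and 17 worker-slots to fill, someone must work at least ⌈17/5⌉ = 4 shifts, so k ≥ 4.
k = 4 works: Thu morning→Petrov, Thu afternoon→Petrov+Lindqvist, Thu evening→Greco+Fong, Fri morning→Greco+Ghosh, Fri afternoon→Petrov, Fri evening→Lindqvist+Ghosh, Sat morning→Greco, Sat afternoon→Greco, Sat evening→Petrov+Fong, Sun morning→Lindqvist, Sun afternoon→Lindqvist+Fong.
Loads: Greco 4, Petrov 4, Lindqvist 4, Fong 3, Ghosh 2 — all ≤ 4.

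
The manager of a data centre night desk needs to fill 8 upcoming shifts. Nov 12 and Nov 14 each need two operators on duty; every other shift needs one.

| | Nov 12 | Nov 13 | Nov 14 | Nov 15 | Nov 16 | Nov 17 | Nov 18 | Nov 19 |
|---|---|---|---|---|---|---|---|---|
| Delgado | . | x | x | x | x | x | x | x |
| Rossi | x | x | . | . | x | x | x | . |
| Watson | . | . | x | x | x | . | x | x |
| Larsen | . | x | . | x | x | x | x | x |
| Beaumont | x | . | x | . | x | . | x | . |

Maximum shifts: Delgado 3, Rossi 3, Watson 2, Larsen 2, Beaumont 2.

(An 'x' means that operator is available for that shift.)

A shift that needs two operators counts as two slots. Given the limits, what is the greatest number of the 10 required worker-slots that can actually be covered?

Total capacity across all operators is 3+3+2+2+2 = 12, and 10 slots are needed, so at most 10 can be filled.
An assignment achieving 10: Nov 12→Rossi+Beaumont, Nov 13→Delgado, Nov 14→Delgado+Watson, Nov 15→Delgado, Nov 16→Rossi, Nov 17→Rossi, Nov 18→Larsen, Nov 19→Watson.
Loads: Delgado 3/3, Rossi 3/3, Watson 2/2, Larsen 1/2, Beaumont 1/2.

10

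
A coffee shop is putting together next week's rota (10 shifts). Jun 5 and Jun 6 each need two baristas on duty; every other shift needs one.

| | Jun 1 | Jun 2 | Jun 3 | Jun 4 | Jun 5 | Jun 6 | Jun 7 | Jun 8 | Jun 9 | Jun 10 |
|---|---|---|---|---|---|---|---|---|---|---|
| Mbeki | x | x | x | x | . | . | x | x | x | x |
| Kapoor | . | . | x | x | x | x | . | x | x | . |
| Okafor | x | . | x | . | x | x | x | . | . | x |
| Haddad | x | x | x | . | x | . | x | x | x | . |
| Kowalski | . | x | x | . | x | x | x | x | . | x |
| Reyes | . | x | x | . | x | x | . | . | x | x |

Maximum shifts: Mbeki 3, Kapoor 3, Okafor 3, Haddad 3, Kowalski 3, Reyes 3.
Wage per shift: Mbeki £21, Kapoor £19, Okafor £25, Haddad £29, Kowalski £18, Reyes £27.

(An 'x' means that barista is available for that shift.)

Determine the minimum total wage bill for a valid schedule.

Picking the cheapest available barista for each shift independently would cost £223, but that ignores the shift limits.
An optimal schedule: Jun 1→Mbeki, Jun 2→Kowalski, Jun 3→Okafor, Jun 4→Kapoor, Jun 5→Kapoor+Okafor, Jun 6→Kapoor+Okafor, Jun 7→Kowalski, Jun 8→Kowalski, Jun 9→Mbeki, Jun 10→Mbeki.
Total: 21 + 18 + 25 + 19 + 19 + 25 + 19 + 25 + 18 + 18 + 21 + 21 = £249.

£249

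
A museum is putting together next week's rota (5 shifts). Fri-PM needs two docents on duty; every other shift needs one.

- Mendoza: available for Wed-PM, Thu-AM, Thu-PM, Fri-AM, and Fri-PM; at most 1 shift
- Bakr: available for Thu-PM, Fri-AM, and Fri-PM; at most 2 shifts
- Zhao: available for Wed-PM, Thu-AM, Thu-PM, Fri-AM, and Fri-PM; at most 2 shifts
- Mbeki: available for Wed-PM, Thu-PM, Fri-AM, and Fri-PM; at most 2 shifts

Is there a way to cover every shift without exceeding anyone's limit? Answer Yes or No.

Yes

One valid schedule: Wed-PM→Zhao, Thu-AM→Mendoza, Thu-PM→Bakr, Fri-AM→Bakr, Fri-PM→Zhao+Mbeki.
Loads: Mendoza 1/1, Bakr 2/2, Zhao 2/2, Mbeki 1/2 — all within limits.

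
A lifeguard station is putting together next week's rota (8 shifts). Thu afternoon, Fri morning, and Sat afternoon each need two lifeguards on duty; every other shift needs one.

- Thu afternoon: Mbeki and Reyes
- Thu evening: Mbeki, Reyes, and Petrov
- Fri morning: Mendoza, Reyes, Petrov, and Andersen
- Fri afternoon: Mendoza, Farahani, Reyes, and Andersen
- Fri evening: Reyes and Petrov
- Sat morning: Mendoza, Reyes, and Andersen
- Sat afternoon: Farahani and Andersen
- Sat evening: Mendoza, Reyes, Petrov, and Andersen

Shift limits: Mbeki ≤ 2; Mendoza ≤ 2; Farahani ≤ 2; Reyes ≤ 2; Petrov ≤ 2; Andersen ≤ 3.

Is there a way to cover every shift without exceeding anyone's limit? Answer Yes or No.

Thu afternoon can only be covered by Mbeki and Reyes, so that assignment is forced.
Sat afternoon can only be covered by Farahani and Andersen, so that assignment is forced.
One valid schedule: Thu afternoon→Mbeki+Reyes, Thu evening→Mbeki, Fri morning→Petrov+Andersen, Fri afternoon→Mendoza, Fri evening→Reyes, Sat morning→Mendoza, Sat afternoon→Farahani+Andersen, Sat evening→Petrov.
Loads: Mbeki 2/2, Mendoza 2/2, Farahani 1/2, Reyes 2/2, Petrov 2/2, Andersen 2/3 — all within limits.

Yes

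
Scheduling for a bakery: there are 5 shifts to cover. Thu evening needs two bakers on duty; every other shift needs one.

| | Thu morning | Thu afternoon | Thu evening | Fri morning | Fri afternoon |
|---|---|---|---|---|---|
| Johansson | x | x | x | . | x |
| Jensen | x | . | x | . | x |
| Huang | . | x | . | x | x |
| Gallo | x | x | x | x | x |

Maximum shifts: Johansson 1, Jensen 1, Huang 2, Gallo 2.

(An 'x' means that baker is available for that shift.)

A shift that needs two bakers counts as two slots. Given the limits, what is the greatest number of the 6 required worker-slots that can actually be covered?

6

Total capacity across all bakers is 1+1+2+2 = 6, and 6 slots are needed, so at most 6 can be filled.
An assignment achieving 6: Thu morning→Johansson, Thu afternoon→Huang, Thu evening→Jensen+Gallo, Fri morning→Huang, Fri afternoon→Gallo.
Loads: Johansson 1/1, Jensen 1/1, Huang 2/2, Gallo 2/2.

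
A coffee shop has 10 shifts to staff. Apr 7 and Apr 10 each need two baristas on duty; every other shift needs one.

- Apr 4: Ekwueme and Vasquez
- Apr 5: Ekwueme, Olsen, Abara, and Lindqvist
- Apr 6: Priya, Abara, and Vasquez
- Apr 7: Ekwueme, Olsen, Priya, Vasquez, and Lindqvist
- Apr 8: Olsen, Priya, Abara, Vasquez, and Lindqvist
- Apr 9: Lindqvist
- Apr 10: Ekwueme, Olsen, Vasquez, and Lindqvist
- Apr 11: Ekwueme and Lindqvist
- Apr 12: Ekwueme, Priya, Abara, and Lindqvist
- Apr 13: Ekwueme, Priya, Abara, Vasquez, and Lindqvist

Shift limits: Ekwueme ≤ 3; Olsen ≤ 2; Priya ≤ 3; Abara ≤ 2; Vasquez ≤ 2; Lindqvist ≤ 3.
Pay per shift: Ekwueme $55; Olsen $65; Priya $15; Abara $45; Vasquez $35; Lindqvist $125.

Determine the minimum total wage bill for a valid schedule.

$560

Apr 9 can only be covered by Lindqvist, so that assignment is forced.
Picking the cheapest available barista for each shift independently would cost $460, but that ignores the shift limits.
An optimal schedule: Apr 4→Vasquez, Apr 5→Abara, Apr 6→Priya, Apr 7→Ekwueme+Olsen, Apr 8→Priya, Apr 9→Lindqvist, Apr 10→Vasquez+Ekwueme, Apr 11→Ekwueme, Apr 12→Priya, Apr 13→Abara.
Total: 35 + 45 + 15 + 55 + 65 + 15 + 125 + 35 + 55 + 55 + 15 + 45 = $560.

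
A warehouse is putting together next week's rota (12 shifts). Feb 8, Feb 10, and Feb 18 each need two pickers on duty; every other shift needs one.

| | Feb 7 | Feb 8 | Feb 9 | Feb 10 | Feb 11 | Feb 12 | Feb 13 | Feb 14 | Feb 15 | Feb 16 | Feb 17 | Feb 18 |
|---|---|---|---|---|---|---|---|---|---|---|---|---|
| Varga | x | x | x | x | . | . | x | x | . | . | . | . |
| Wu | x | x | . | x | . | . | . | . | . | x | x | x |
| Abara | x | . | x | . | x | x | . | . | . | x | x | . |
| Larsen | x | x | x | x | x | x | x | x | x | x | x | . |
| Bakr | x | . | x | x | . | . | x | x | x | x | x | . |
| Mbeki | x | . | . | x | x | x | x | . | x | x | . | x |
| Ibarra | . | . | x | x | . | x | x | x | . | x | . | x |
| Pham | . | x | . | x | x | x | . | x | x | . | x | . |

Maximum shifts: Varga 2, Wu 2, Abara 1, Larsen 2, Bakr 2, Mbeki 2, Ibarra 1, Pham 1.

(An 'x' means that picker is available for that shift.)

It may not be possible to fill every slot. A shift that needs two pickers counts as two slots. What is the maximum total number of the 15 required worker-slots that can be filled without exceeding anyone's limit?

Total capacity across all pickers is 2+2+1+2+2+2+1+1 = 13, and 15 slots are needed, so at most 13 can be filled.
An assignment achieving 13: Feb 7→Mbeki, Feb 8→Varga+Wu, Feb 9→Varga, Feb 11→Abara, Feb 12→Larsen, Feb 13→Bakr, Feb 14→Bakr, Feb 15→Larsen, Feb 16→Ibarra, Feb 17→Pham, Feb 18→Wu+Mbeki.
Loads: Varga 2/2, Wu 2/2, Abara 1/1, Larsen 2/2, Bakr 2/2, Mbeki 2/2, Ibarra 1/1, Pham 1/1.

13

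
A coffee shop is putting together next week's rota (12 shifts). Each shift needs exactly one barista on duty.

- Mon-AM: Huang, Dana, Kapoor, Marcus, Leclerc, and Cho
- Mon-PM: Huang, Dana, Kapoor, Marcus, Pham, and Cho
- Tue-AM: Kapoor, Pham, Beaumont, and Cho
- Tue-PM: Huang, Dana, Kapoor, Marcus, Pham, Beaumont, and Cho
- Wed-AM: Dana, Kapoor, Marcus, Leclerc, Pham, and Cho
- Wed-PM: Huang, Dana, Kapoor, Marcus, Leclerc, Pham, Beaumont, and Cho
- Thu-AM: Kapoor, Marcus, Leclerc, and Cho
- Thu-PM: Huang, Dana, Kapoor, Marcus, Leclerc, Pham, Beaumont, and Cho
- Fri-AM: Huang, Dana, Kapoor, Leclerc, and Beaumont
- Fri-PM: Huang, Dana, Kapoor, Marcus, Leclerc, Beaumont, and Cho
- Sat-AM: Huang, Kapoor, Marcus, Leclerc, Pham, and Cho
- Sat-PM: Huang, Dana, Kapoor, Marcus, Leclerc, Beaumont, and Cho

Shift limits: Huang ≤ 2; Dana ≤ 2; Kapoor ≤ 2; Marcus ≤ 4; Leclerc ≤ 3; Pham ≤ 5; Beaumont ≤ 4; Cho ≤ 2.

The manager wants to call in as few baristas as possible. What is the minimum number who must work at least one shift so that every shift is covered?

12 slots to fill and no one can take more than 5, so at least ⌈12/5⌉ = 3 baristas are needed.
Marcus, Leclerc, and Pham alone can cover everything: Mon-AM→Marcus, Mon-PM→Marcus, Tue-AM→Pham, Tue-PM→Marcus, Wed-AM→Pham, Wed-PM→Pham, Thu-AM→Marcus, Thu-PM→Pham, Fri-AM→Leclerc, Fri-PM→Leclerc, Sat-AM→Pham, Sat-PM→Leclerc.

3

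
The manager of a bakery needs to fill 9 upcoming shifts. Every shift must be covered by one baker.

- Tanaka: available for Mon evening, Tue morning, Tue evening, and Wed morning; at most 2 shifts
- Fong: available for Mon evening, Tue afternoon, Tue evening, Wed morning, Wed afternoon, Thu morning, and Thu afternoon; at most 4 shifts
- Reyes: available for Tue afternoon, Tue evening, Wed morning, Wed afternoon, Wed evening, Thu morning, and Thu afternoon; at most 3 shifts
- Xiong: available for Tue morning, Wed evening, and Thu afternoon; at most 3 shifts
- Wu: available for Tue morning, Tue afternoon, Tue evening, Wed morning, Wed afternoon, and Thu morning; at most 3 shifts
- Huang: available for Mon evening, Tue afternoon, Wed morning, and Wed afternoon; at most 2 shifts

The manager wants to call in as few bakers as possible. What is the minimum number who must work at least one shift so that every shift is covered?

3

9 slots to fill and no one can take more than 4, so at least ⌈9/4⌉ = 3 bakers are needed.
Tanaka, Fong, and Reyes alone can cover everything: Mon evening→Tanaka, Tue morning→Tanaka, Tue afternoon→Fong, Tue evening→Reyes, Wed morning→Reyes, Wed afternoon→Fong, Wed evening→Reyes, Thu morning→Fong, Thu afternoon→Fong.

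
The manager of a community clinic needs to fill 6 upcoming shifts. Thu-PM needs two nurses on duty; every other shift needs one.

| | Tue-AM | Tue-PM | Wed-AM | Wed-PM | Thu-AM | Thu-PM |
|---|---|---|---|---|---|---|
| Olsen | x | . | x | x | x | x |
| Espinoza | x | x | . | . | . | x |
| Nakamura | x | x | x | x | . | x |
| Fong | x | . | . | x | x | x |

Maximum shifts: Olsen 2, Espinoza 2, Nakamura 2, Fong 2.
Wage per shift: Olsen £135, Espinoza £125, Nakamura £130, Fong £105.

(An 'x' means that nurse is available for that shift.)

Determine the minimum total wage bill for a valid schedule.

Picking the cheapest available nurse for each shift independently would cost £800, but that ignores the shift limits.
An optimal schedule: Tue-AM→Espinoza, Tue-PM→Espinoza, Wed-AM→Nakamura, Wed-PM→Fong, Thu-AM→Fong, Thu-PM→Nakamura+Olsen.
Total: 125 + 125 + 130 + 105 + 105 + 130 + 135 = £855.

£855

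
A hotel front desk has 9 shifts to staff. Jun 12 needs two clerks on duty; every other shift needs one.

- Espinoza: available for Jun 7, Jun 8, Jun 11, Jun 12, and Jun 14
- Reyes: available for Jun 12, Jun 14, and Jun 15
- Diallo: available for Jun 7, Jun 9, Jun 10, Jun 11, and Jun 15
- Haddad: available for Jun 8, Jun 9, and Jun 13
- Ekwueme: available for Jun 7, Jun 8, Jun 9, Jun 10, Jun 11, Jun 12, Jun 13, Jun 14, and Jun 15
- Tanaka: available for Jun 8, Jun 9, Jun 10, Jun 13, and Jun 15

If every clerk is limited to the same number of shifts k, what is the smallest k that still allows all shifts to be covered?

With 6 clerks and 10 worker-slots to fill, someone must work at least ⌈10/6⌉ = 2 shifts, so k ≥ 2.
k = 2 works: Jun 7→Espinoza, Jun 8→Haddad, Jun 9→Diallo, Jun 10→Diallo, Jun 11→Espinoza, Jun 12→Reyes+Ekwueme, Jun 13→Haddad, Jun 14→Reyes, Jun 15→Ekwueme.
Loads: Espinoza 2, Reyes 2, Diallo 2, Haddad 2, Ekwueme 2, Tanaka 0 — all ≤ 2.

2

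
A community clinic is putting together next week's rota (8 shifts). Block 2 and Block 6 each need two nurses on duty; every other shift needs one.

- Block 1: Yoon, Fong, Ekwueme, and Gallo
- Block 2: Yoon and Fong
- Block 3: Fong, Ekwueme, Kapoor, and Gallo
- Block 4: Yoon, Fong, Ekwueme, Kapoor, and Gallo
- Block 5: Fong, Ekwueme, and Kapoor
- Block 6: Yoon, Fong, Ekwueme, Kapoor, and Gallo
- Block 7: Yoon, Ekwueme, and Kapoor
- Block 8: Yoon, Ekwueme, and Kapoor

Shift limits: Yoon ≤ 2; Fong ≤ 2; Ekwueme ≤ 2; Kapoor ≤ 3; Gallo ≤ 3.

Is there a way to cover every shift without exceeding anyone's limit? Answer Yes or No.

Yes

Block 2 can only be covered by Yoon and Fong, so that assignment is forced.
One valid schedule: Block 1→Ekwueme, Block 2→Yoon+Fong, Block 3→Kapoor, Block 4→Kapoor, Block 5→Fong, Block 6→Kapoor+Gallo, Block 7→Yoon, Block 8→Ekwueme.
Loads: Yoon 2/2, Fong 2/2, Ekwueme 2/2, Kapoor 3/3, Gallo 1/3 — all within limits.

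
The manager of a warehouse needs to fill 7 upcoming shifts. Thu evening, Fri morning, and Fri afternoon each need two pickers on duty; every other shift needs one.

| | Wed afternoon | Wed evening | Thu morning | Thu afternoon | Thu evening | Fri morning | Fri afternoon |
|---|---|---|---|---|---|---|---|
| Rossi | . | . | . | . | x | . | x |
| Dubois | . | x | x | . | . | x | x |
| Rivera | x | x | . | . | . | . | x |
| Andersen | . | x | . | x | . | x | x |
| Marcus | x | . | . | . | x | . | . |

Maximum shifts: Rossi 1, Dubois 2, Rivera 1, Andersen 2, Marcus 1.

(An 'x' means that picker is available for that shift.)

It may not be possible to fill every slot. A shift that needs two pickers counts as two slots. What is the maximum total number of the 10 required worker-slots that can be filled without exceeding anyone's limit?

7

Total capacity across all pickers is 1+2+1+2+1 = 7, and 10 slots are needed, so at most 7 can be filled.
An assignment achieving 7: Wed afternoon→Rivera, Thu morning→Dubois, Thu afternoon→Andersen, Thu evening→Rossi+Marcus, Fri morning→Dubois+Andersen.
Loads: Rossi 1/1, Dubois 2/2, Rivera 1/1, Andersen 2/2, Marcus 1/1.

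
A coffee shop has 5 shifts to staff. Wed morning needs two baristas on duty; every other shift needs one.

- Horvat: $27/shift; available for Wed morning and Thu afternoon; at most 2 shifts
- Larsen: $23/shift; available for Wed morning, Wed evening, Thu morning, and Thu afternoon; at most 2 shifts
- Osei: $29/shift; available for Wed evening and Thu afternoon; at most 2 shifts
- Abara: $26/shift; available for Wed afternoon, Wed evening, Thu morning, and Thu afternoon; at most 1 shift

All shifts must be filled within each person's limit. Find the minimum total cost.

$155

Wed morning can only be covered by Horvat and Larsen, so that assignment is forced.
Wed afternoon can only be covered by Abara, so that assignment is forced.
Picking the cheapest available barista for each shift independently would cost $145, but that ignores the shift limits.
An optimal schedule: Wed morning→Horvat+Larsen, Wed afternoon→Abara, Wed evening→Osei, Thu morning→Larsen, Thu afternoon→Horvat.
Total: 27 + 23 + 26 + 29 + 23 + 27 = $155.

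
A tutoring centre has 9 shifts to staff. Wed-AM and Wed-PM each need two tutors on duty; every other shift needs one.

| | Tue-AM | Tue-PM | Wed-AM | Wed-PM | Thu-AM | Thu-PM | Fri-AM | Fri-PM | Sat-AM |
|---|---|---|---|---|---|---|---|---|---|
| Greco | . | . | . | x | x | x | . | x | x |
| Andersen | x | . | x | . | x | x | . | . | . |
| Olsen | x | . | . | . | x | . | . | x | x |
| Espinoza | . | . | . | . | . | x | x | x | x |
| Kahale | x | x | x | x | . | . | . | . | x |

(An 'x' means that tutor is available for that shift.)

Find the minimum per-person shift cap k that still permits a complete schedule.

3

With 5 tutors and 11 worker-slots to fill, someone must work at least ⌈11/5⌉ = 3 shifts, so k ≥ 3.
k = 3 works: Tue-AM→Andersen, Tue-PM→Kahale, Wed-AM→Andersen+Kahale, Wed-PM→Greco+Kahale, Thu-AM→Greco, Thu-PM→Greco, Fri-AM→Espinoza, Fri-PM→Olsen, Sat-AM→Olsen.
Loads: Greco 3, Andersen 2, Olsen 2, Espinoza 1, Kahale 3 — all ≤ 3.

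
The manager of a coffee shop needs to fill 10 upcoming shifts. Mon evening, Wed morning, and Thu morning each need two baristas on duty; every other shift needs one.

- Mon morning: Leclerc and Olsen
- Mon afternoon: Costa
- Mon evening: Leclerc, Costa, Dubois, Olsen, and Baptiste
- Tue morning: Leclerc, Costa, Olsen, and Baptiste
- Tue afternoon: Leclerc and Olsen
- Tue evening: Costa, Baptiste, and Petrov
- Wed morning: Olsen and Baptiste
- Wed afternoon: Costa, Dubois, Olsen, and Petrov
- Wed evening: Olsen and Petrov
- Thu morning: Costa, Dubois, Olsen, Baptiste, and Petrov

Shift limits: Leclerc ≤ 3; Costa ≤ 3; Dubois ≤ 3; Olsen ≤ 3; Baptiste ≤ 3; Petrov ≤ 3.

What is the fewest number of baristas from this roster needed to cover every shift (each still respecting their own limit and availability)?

5

13 slots to fill and no one can take more than 3, so at least ⌈13/3⌉ = 5 baristas are needed.
Leclerc, Costa, Dubois, Olsen, and Baptiste alone can cover everything: Mon morning→Leclerc, Mon afternoon→Costa, Mon evening→Dubois+Baptiste, Tue morning→Leclerc, Tue afternoon→Leclerc, Tue evening→Costa, Wed morning→Olsen+Baptiste, Wed afternoon→Costa, Wed evening→Olsen, Thu morning→Dubois+Olsen.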